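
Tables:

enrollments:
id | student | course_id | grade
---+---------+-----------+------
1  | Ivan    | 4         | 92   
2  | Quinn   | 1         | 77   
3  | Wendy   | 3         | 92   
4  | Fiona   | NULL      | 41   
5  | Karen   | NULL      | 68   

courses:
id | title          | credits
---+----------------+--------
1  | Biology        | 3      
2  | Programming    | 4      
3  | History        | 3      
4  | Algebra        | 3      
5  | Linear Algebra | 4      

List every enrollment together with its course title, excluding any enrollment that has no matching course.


INNER JOIN keeps only enrollments rows whose course_id matches an id in courses. Walk through each enrollment:
  - enrollment 1 (Ivan): course_id=4 -> matches Algebra
  - enrollment 2 (Quinn): course_id=1 -> matches Biology
  - enrollment 3 (Wendy): course_id=3 -> matches History
  - enrollment 4 (Fiona): course_id=NULL, no match -> dropped
  - enrollment 5 (Karen): course_id=NULL, no match -> dropped
So 2 of 5 rows are dropped.

SQL:
SELECT a.student, b.title AS course
FROM enrollments a
INNER JOIN courses b ON a.course_id = b.id

Result:
student | course 
--------+--------
Ivan    | Algebra
Quinn   | Biology
Wendy   | History


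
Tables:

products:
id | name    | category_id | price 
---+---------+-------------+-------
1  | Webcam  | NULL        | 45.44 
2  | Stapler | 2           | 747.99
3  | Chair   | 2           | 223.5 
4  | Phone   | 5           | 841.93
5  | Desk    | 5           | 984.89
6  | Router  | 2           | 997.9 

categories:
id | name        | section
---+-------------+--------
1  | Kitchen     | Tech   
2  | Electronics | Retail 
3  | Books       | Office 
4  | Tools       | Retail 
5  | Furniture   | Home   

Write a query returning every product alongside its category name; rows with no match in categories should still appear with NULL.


LEFT JOIN keeps every row from products (the left table); where category_id has no match in categories, the category columns become NULL. Walk through each product:
  - product 1 (Webcam): category_id=NULL, no match -> kept with NULL
  - product 2 (Stapler): category_id=2 -> matches Electronics
  - product 3 (Chair): category_id=2 -> matches Electronics
  - product 4 (Phone): category_id=5 -> matches Furniture
  - product 5 (Desk): category_id=5 -> matches Furniture
  - product 6 (Router): category_id=2 -> matches Electronics
All 6 rows appear; 1 has NULL category.

SQL:
SELECT a.name, b.name AS category
FROM products a
LEFT JOIN categories b ON a.category_id = b.id

Result:
name    | category   
--------+------------
Webcam  | NULL       
Stapler | Electronics
Chair   | Electronics
Phone   | Furniture  
Desk    | Furniture  
Router  | Electronics


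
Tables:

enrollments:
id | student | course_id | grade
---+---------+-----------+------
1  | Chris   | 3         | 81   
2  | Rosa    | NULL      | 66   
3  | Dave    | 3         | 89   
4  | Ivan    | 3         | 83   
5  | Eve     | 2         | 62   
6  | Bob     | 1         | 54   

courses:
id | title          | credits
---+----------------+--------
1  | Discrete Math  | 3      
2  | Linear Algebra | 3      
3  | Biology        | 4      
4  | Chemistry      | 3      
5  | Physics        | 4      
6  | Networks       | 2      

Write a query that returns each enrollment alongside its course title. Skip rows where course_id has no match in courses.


INNER JOIN keeps only enrollments rows whose course_id matches an id in courses. Walk through each enrollment:
  - enrollment 1 (Chris): course_id=3 -> matches Biology
  - enrollment 2 (Rosa): course_id=NULL, no match -> dropped
  - enrollment 3 (Dave): course_id=3 -> matches Biology
  - enrollment 4 (Ivan): course_id=3 -> matches Biology
  - enrollment 5 (Eve): course_id=2 -> matches Linear Algebra
  - enrollment 6 (Bob): course_id=1 -> matches Discrete Math
So 1 of 6 rows is dropped.

SQL:
SELECT a.student, b.title AS course
FROM enrollments a
INNER JOIN courses b ON a.course_id = b.id

Result:
student | course        
--------+---------------
Chris   | Biology       
Dave    | Biology       
Ivan    | Biology       
Eve     | Linear Algebra
Bob     | Discrete Math 


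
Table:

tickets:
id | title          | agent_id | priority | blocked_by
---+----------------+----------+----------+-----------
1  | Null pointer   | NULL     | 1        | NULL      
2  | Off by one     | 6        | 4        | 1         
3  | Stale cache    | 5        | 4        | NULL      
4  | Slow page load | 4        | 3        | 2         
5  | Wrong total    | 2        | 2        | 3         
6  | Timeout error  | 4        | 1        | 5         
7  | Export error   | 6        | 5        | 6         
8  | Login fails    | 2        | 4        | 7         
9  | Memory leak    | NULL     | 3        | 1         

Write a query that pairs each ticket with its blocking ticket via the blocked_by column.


This is a self-join: tickets is joined to a second copy of itself, matching each row's blocked_by to another row's id. Use LEFT JOIN so rows with blocked_by=NULL are kept.
  - ticket 1 (Null pointer): blocked_by=NULL -> NULL
  - ticket 2 (Off by one): blocked_by=1 -> Null pointer
  - ticket 3 (Stale cache): blocked_by=NULL -> NULL
  - ticket 4 (Slow page load): blocked_by=2 -> Off by one
  - ticket 5 (Wrong total): blocked_by=3 -> Stale cache
  - ticket 6 (Timeout error): blocked_by=5 -> Wrong total
  - ticket 7 (Export error): blocked_by=6 -> Timeout error
  - ticket 8 (Login fails): blocked_by=7 -> Export error
  - ticket 9 (Memory leak): blocked_by=1 -> Null pointer

SQL:
SELECT a.title AS item, b.title AS blocked_by
FROM tickets a
LEFT JOIN tickets b ON a.blocked_by = b.id

Result:
item           | blocked_by   
---------------+--------------
Null pointer   | NULL         
Off by one     | Null pointer 
Stale cache    | NULL         
Slow page load | Off by one   
Wrong total    | Stale cache  
Timeout error  | Wrong total  
Export error   | Timeout error
Login fails    | Export error 
Memory leak    | Null pointer 


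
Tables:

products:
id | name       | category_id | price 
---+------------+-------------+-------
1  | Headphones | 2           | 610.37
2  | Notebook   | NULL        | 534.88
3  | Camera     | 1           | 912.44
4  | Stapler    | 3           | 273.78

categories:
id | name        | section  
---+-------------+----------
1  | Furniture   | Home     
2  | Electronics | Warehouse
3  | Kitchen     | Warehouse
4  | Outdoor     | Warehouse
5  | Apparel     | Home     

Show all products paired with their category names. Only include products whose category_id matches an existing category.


INNER JOIN keeps only products rows whose category_id matches an id in categories. Walk through each product:
  - product 1 (Headphones): category_id=2 -> matches Electronics
  - product 2 (Notebook): category_id=NULL, no match -> dropped
  - product 3 (Camera): category_id=1 -> matches Furniture
  - product 4 (Stapler): category_id=3 -> matches Kitchen
So 1 of 4 rows is dropped.

SQL:
SELECT a.name, b.name AS category
FROM products a
INNER JOIN categories b ON a.category_id = b.id

Result:
name       | category   
-----------+------------
Headphones | Electronics
Camera     | Furniture  
Stapler    | Kitchen    


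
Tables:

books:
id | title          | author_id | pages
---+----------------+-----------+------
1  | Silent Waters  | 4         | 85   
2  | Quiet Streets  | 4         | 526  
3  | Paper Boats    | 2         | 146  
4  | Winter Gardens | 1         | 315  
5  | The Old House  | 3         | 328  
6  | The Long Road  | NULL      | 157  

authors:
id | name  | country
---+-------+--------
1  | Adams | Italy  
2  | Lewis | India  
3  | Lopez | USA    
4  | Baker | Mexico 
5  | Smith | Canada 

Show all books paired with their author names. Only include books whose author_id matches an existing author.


INNER JOIN keeps only books rows whose author_id matches an id in authors. Walk through each book:
  - book 1 (Silent Waters): author_id=4 -> matches Baker
  - book 2 (Quiet Streets): author_id=4 -> matches Baker
  - book 3 (Paper Boats): author_id=2 -> matches Lewis
  - book 4 (Winter Gardens): author_id=1 -> matches Adams
  - book 5 (The Old House): author_id=3 -> matches Lopez
  - book 6 (The Long Road): author_id=NULL, no match -> dropped
So 1 of 6 rows is dropped.

SQL:
SELECT a.title, b.name AS author
FROM books a
INNER JOIN authors b ON a.author_id = b.id

Result:
title          | author
---------------+-------
Silent Waters  | Baker 
Quiet Streets  | Baker 
Paper Boats    | Lewis 
Winter Gardens | Adams 
The Old House  | Lopez 


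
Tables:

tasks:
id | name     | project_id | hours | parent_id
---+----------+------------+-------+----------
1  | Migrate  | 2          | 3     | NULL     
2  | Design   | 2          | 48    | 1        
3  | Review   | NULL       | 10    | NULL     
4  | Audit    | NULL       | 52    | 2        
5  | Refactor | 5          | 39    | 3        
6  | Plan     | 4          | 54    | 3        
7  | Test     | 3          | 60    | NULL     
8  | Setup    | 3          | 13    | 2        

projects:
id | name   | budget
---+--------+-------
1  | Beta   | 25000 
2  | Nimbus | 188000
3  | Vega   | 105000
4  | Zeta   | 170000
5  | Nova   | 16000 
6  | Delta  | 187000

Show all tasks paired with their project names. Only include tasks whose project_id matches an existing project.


INNER JOIN keeps only tasks rows whose project_id matches an id in projects. Walk through each task:
  - task 1 (Migrate): project_id=2 -> matches Nimbus
  - task 2 (Design): project_id=2 -> matches Nimbus
  - task 3 (Review): project_id=NULL, no match -> dropped
  - task 4 (Audit): project_id=NULL, no match -> dropped
  - task 5 (Refactor): project_id=5 -> matches Nova
  - task 6 (Plan): project_id=4 -> matches Zeta
  - task 7 (Test): project_id=3 -> matches Vega
  - task 8 (Setup): project_id=3 -> matches Vega
So 2 of 8 rows are dropped.

SQL:
SELECT a.name, b.name AS project
FROM tasks a
INNER JOIN projects b ON a.project_id = b.id

Result:
name     | project
---------+--------
Migrate  | Nimbus 
Design   | Nimbus 
Refactor | Nova   
Plan     | Zeta   
Test     | Vega   
Setup    | Vega   


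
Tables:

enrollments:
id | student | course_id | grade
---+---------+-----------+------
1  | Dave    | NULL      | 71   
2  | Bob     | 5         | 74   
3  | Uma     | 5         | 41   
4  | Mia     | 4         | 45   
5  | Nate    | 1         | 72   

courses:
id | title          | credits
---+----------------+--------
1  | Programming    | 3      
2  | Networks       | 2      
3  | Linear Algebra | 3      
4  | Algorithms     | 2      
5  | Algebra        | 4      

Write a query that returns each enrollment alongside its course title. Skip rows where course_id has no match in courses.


INNER JOIN keeps only enrollments rows whose course_id matches an id in courses. Walk through each enrollment:
  - enrollment 1 (Dave): course_id=NULL, no match -> dropped
  - enrollment 2 (Bob): course_id=5 -> matches Algebra
  - enrollment 3 (Uma): course_id=5 -> matches Algebra
  - enrollment 4 (Mia): course_id=4 -> matches Algorithms
  - enrollment 5 (Nate): course_id=1 -> matches Programming
So 1 of 5 rows is dropped.

SQL:
SELECT a.student, b.title AS course
FROM enrollments a
INNER JOIN courses b ON a.course_id = b.id

Result:
student | course     
--------+------------
Bob     | Algebra    
Uma     | Algebra    
Mia     | Algorithms 
Nate    | Programming


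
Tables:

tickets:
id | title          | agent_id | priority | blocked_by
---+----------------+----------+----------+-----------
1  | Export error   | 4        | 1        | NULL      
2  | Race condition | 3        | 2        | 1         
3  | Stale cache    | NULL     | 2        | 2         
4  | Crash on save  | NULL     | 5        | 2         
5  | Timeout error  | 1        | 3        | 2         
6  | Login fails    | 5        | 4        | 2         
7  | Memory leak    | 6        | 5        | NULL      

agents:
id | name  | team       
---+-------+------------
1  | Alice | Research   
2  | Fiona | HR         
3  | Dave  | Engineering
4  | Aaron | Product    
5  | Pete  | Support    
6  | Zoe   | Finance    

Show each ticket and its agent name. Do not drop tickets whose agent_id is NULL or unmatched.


LEFT JOIN keeps every row from tickets (the left table); where agent_id has no match in agents, the agent columns become NULL. Walk through each ticket:
  - ticket 1 (Export error): agent_id=4 -> matches Aaron
  - ticket 2 (Race condition): agent_id=3 -> matches Dave
  - ticket 3 (Stale cache): agent_id=NULL, no match -> kept with NULL
  - ticket 4 (Crash on save): agent_id=NULL, no match -> kept with NULL
  - ticket 5 (Timeout error): agent_id=1 -> matches Alice
  - ticket 6 (Login fails): agent_id=5 -> matches Pete
  - ticket 7 (Memory leak): agent_id=6 -> matches Zoe
All 7 rows appear; 2 have NULL agent.

SQL:
SELECT a.title, b.name AS agent
FROM tickets a
LEFT JOIN agents b ON a.agent_id = b.id

Result:
title          | agent
---------------+------
Export error   | Aaron
Race condition | Dave 
Stale cache    | NULL 
Crash on save  | NULL 
Timeout error  | Alice
Login fails    | Pete 
Memory leak    | Zoe  


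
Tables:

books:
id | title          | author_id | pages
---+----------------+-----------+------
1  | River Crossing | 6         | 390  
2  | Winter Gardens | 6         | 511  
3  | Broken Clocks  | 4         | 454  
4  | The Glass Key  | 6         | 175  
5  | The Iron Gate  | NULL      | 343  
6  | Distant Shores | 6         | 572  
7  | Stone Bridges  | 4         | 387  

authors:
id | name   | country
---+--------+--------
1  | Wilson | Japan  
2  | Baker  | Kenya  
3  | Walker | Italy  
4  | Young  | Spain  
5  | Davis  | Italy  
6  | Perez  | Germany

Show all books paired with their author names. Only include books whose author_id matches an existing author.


INNER JOIN keeps only books rows whose author_id matches an id in authors. Walk through each book:
  - book 1 (River Crossing): author_id=6 -> matches Perez
  - book 2 (Winter Gardens): author_id=6 -> matches Perez
  - book 3 (Broken Clocks): author_id=4 -> matches Young
  - book 4 (The Glass Key): author_id=6 -> matches Perez
  - book 5 (The Iron Gate): author_id=NULL, no match -> dropped
  - book 6 (Distant Shores): author_id=6 -> matches Perez
  - book 7 (Stone Bridges): author_id=4 -> matches Young
So 1 of 7 rows is dropped.

SQL:
SELECT a.title, b.name AS author
FROM books a
INNER JOIN authors b ON a.author_id = b.id

Result:
title          | author
---------------+-------
River Crossing | Perez 
Winter Gardens | Perez 
Broken Clocks  | Young 
The Glass Key  | Perez 
Distant Shores | Perez 
Stone Bridges  | Young 


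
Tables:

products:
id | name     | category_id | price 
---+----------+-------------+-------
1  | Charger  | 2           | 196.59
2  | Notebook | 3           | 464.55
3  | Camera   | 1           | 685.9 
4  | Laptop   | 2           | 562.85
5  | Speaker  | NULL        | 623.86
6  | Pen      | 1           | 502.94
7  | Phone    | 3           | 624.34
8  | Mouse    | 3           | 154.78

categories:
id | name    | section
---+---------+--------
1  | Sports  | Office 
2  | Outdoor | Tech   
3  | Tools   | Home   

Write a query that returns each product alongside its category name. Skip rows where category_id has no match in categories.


INNER JOIN keeps only products rows whose category_id matches an id in categories. Walk through each product:
  - product 1 (Charger): category_id=2 -> matches Outdoor
  - product 2 (Notebook): category_id=3 -> matches Tools
  - product 3 (Camera): category_id=1 -> matches Sports
  - product 4 (Laptop): category_id=2 -> matches Outdoor
  - product 5 (Speaker): category_id=NULL, no match -> dropped
  - product 6 (Pen): category_id=1 -> matches Sports
  - product 7 (Phone): category_id=3 -> matches Tools
  - product 8 (Mouse): category_id=3 -> matches Tools
So 1 of 8 rows is dropped.

SQL:
SELECT a.name, b.name AS category
FROM products a
INNER JOIN categories b ON a.category_id = b.id

Result:
name     | category
---------+---------
Charger  | Outdoor 
Notebook | Tools   
Camera   | Sports  
Laptop   | Outdoor 
Pen      | Sports  
Phone    | Tools   
Mouse    | Tools   


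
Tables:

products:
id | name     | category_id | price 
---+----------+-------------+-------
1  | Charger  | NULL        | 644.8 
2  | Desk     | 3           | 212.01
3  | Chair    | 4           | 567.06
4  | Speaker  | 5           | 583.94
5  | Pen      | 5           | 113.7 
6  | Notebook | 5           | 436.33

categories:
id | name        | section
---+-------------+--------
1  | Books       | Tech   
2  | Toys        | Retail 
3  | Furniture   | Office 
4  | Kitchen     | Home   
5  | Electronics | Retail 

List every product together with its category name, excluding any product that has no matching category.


INNER JOIN keeps only products rows whose category_id matches an id in categories. Walk through each product:
  - product 1 (Charger): category_id=NULL, no match -> dropped
  - product 2 (Desk): category_id=3 -> matches Furniture
  - product 3 (Chair): category_id=4 -> matches Kitchen
  - product 4 (Speaker): category_id=5 -> matches Electronics
  - product 5 (Pen): category_id=5 -> matches Electronics
  - product 6 (Notebook): category_id=5 -> matches Electronics
So 1 of 6 rows is dropped.

SQL:
SELECT a.name, b.name AS category
FROM products a
INNER JOIN categories b ON a.category_id = b.id

Result:
name     | category   
---------+------------
Desk     | Furniture  
Chair    | Kitchen    
Speaker  | Electronics
Pen      | Electronics
Notebook | Electronics


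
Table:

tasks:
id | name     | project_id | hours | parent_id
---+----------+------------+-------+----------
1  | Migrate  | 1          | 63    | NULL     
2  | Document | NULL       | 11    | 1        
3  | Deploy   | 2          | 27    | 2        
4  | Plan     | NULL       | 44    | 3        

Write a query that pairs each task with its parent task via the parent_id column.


This is a self-join: tasks is joined to a second copy of itself, matching each row's parent_id to another row's id. Use LEFT JOIN so rows with parent_id=NULL are kept.
  - task 1 (Migrate): parent_id=NULL -> NULL
  - task 2 (Document): parent_id=1 -> Migrate
  - task 3 (Deploy): parent_id=2 -> Document
  - task 4 (Plan): parent_id=3 -> Deploy

SQL:
SELECT a.name AS item, b.name AS parent
FROM tasks a
LEFT JOIN tasks b ON a.parent_id = b.id

Result:
item     | parent  
---------+---------
Migrate  | NULL    
Document | Migrate 
Deploy   | Document
Plan     | Deploy  


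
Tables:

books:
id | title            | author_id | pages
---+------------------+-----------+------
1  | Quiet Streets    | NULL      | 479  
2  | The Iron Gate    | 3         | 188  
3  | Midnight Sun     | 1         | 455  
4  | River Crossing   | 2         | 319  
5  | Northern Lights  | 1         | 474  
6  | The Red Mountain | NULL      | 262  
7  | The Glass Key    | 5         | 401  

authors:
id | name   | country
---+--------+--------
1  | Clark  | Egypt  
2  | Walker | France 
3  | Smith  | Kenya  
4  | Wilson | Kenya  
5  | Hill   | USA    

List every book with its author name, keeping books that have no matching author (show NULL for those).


LEFT JOIN keeps every row from books (the left table); where author_id has no match in authors, the author columns become NULL. Walk through each book:
  - book 1 (Quiet Streets): author_id=NULL, no match -> kept with NULL
  - book 2 (The Iron Gate): author_id=3 -> matches Smith
  - book 3 (Midnight Sun): author_id=1 -> matches Clark
  - book 4 (River Crossing): author_id=2 -> matches Walker
  - book 5 (Northern Lights): author_id=1 -> matches Clark
  - book 6 (The Red Mountain): author_id=NULL, no match -> kept with NULL
  - book 7 (The Glass Key): author_id=5 -> matches Hill
All 7 rows appear; 2 have NULL author.

SQL:
SELECT a.title, b.name AS author
FROM books a
LEFT JOIN authors b ON a.author_id = b.id

Result:
title            | author
-----------------+-------
Quiet Streets    | NULL  
The Iron Gate    | Smith 
Midnight Sun     | Clark 
River Crossing   | Walker
Northern Lights  | Clark 
The Red Mountain | NULL  
The Glass Key    | Hill  


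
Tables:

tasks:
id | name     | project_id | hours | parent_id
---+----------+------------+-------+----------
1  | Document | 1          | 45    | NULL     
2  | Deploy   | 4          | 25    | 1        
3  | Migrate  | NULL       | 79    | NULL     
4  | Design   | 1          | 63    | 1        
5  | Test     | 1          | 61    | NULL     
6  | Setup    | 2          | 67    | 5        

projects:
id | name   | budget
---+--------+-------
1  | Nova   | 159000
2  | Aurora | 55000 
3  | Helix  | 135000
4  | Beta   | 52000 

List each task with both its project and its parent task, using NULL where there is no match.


Two LEFT JOINs from the same base table tasks: one to projects via project_id, one to tasks itself via parent_id. Both are LEFT so every task is preserved.
Match against projects:
  - task 1 (Document): project_id=1 -> matches Nova
  - task 2 (Deploy): project_id=4 -> matches Beta
  - task 3 (Migrate): project_id=NULL, no match -> kept with NULL
  - task 4 (Design): project_id=1 -> matches Nova
  - task 5 (Test): project_id=1 -> matches Nova
  - task 6 (Setup): project_id=2 -> matches Aurora
Match against tasks (self):
  - task 1 (Document): parent_id=NULL -> NULL
  - task 2 (Deploy): parent_id=1 -> Document
  - task 3 (Migrate): parent_id=NULL -> NULL
  - task 4 (Design): parent_id=1 -> Document
  - task 5 (Test): parent_id=NULL -> NULL
  - task 6 (Setup): parent_id=5 -> Test

SQL:
SELECT a.name, b.name AS project, c.name AS parent
FROM tasks a
LEFT JOIN projects b ON a.project_id = b.id
LEFT JOIN tasks c ON a.parent_id = c.id

Result:
name     | project | parent  
---------+---------+---------
Document | Nova    | NULL    
Deploy   | Beta    | Document
Migrate  | NULL    | NULL    
Design   | Nova    | Document
Test     | Nova    | NULL    
Setup    | Aurora  | Test    


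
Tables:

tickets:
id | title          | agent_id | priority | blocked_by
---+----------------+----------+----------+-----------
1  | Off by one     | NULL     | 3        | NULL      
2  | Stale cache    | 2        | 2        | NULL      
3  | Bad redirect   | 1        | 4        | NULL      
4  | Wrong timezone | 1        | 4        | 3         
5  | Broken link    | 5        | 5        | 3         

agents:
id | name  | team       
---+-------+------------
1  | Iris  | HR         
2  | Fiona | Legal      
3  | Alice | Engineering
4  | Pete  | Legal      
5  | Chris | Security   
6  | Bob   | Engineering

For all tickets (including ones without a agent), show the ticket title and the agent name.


LEFT JOIN keeps every row from tickets (the left table); where agent_id has no match in agents, the agent columns become NULL. Walk through each ticket:
  - ticket 1 (Off by one): agent_id=NULL, no match -> kept with NULL
  - ticket 2 (Stale cache): agent_id=2 -> matches Fiona
  - ticket 3 (Bad redirect): agent_id=1 -> matches Iris
  - ticket 4 (Wrong timezone): agent_id=1 -> matches Iris
  - ticket 5 (Broken link): agent_id=5 -> matches Chris
All 5 rows appear; 1 has NULL agent.

SQL:
SELECT a.title, b.name AS agent
FROM tickets a
LEFT JOIN agents b ON a.agent_id = b.id

Result:
title          | agent
---------------+------
Off by one     | NULL 
Stale cache    | Fiona
Bad redirect   | Iris 
Wrong timezone | Iris 
Broken link    | Chris


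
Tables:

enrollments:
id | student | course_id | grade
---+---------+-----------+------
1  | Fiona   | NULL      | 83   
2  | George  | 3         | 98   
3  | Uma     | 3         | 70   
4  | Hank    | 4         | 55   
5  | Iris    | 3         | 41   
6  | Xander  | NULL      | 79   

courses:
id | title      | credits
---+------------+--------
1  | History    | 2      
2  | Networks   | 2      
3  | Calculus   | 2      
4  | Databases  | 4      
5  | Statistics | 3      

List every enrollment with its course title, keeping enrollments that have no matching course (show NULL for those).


LEFT JOIN keeps every row from enrollments (the left table); where course_id has no match in courses, the course columns become NULL. Walk through each enrollment:
  - enrollment 1 (Fiona): course_id=NULL, no match -> kept with NULL
  - enrollment 2 (George): course_id=3 -> matches Calculus
  - enrollment 3 (Uma): course_id=3 -> matches Calculus
  - enrollment 4 (Hank): course_id=4 -> matches Databases
  - enrollment 5 (Iris): course_id=3 -> matches Calculus
  - enrollment 6 (Xander): course_id=NULL, no match -> kept with NULL
All 6 rows appear; 2 have NULL course.

SQL:
SELECT a.student, b.title AS course
FROM enrollments a
LEFT JOIN courses b ON a.course_id = b.id

Result:
student | course   
--------+----------
Fiona   | NULL     
George  | Calculus 
Uma     | Calculus 
Hank    | Databases
Iris    | Calculus 
Xander  | NULL     


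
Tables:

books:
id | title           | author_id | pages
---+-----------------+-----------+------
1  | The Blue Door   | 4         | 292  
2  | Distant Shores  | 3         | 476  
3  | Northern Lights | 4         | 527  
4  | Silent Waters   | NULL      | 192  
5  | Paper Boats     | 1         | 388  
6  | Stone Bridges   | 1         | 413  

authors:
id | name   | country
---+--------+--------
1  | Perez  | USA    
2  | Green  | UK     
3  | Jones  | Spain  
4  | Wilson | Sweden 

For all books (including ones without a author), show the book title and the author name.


LEFT JOIN keeps every row from books (the left table); where author_id has no match in authors, the author columns become NULL. Walk through each book:
  - book 1 (The Blue Door): author_id=4 -> matches Wilson
  - book 2 (Distant Shores): author_id=3 -> matches Jones
  - book 3 (Northern Lights): author_id=4 -> matches Wilson
  - book 4 (Silent Waters): author_id=NULL, no match -> kept with NULL
  - book 5 (Paper Boats): author_id=1 -> matches Perez
  - book 6 (Stone Bridges): author_id=1 -> matches Perez
All 6 rows appear; 1 has NULL author.

SQL:
SELECT a.title, b.name AS author
FROM books a
LEFT JOIN authors b ON a.author_id = b.id

Result:
title           | author
----------------+-------
The Blue Door   | Wilson
Distant Shores  | Jones 
Northern Lights | Wilson
Silent Waters   | NULL  
Paper Boats     | Perez 
Stone Bridges   | Perez 


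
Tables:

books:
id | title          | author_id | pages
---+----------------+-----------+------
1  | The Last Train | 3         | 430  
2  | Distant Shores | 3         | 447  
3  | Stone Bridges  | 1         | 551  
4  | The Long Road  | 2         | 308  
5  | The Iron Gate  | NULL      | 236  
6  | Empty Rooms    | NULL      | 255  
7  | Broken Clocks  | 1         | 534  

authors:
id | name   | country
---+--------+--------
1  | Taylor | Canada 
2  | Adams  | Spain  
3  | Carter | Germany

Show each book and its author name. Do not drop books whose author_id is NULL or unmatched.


LEFT JOIN keeps every row from books (the left table); where author_id has no match in authors, the author columns become NULL. Walk through each book:
  - book 1 (The Last Train): author_id=3 -> matches Carter
  - book 2 (Distant Shores): author_id=3 -> matches Carter
  - book 3 (Stone Bridges): author_id=1 -> matches Taylor
  - book 4 (The Long Road): author_id=2 -> matches Adams
  - book 5 (The Iron Gate): author_id=NULL, no match -> kept with NULL
  - book 6 (Empty Rooms): author_id=NULL, no match -> kept with NULL
  - book 7 (Broken Clocks): author_id=1 -> matches Taylor
All 7 rows appear; 2 have NULL author.

SQL:
SELECT a.title, b.name AS author
FROM books a
LEFT JOIN authors b ON a.author_id = b.id

Result:
title          | author
---------------+-------
The Last Train | Carter
Distant Shores | Carter
Stone Bridges  | Taylor
The Long Road  | Adams 
The Iron Gate  | NULL  
Empty Rooms    | NULL  
Broken Clocks  | Taylor


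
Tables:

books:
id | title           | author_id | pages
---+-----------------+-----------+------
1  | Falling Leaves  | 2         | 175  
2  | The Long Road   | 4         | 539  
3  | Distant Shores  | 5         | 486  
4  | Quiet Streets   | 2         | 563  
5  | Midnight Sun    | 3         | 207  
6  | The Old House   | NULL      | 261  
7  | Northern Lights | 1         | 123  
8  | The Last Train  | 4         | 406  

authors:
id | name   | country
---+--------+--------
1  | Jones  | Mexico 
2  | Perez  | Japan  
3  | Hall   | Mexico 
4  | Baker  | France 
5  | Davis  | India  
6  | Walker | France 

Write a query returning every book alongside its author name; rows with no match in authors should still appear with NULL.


LEFT JOIN keeps every row from books (the left table); where author_id has no match in authors, the author columns become NULL. Walk through each book:
  - book 1 (Falling Leaves): author_id=2 -> matches Perez
  - book 2 (The Long Road): author_id=4 -> matches Baker
  - book 3 (Distant Shores): author_id=5 -> matches Davis
  - book 4 (Quiet Streets): author_id=2 -> matches Perez
  - book 5 (Midnight Sun): author_id=3 -> matches Hall
  - book 6 (The Old House): author_id=NULL, no match -> kept with NULL
  - book 7 (Northern Lights): author_id=1 -> matches Jones
  - book 8 (The Last Train): author_id=4 -> matches Baker
All 8 rows appear; 1 has NULL author.

SQL:
SELECT a.title, b.name AS author
FROM books a
LEFT JOIN authors b ON a.author_id = b.id

Result:
title           | author
----------------+-------
Falling Leaves  | Perez 
The Long Road   | Baker 
Distant Shores  | Davis 
Quiet Streets   | Perez 
Midnight Sun    | Hall  
The Old House   | NULL  
Northern Lights | Jones 
The Last Train  | Baker 


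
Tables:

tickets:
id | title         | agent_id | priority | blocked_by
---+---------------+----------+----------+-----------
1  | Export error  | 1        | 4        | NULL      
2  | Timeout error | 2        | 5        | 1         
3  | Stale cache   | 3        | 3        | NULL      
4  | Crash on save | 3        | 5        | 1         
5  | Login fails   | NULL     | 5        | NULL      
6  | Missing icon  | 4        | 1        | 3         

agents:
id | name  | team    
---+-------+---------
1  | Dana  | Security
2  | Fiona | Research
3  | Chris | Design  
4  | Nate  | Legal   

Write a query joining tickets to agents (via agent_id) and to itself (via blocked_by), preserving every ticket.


Two LEFT JOINs from the same base table tickets: one to agents via agent_id, one to tickets itself via blocked_by. Both are LEFT so every ticket is preserved.
Match against agents:
  - ticket 1 (Export error): agent_id=1 -> matches Dana
  - ticket 2 (Timeout error): agent_id=2 -> matches Fiona
  - ticket 3 (Stale cache): agent_id=3 -> matches Chris
  - ticket 4 (Crash on save): agent_id=3 -> matches Chris
  - ticket 5 (Login fails): agent_id=NULL, no match -> kept with NULL
  - ticket 6 (Missing icon): agent_id=4 -> matches Nate
Match against tickets (self):
  - ticket 1 (Export error): blocked_by=NULL -> NULL
  - ticket 2 (Timeout error): blocked_by=1 -> Export error
  - ticket 3 (Stale cache): blocked_by=NULL -> NULL
  - ticket 4 (Crash on save): blocked_by=1 -> Export error
  - ticket 5 (Login fails): blocked_by=NULL -> NULL
  - ticket 6 (Missing icon): blocked_by=3 -> Stale cache

SQL:
SELECT a.title, b.name AS agent, c.title AS blocked_by
FROM tickets a
LEFT JOIN agents b ON a.agent_id = b.id
LEFT JOIN tickets c ON a.blocked_by = c.id

Result:
title         | agent | blocked_by  
--------------+-------+-------------
Export error  | Dana  | NULL        
Timeout error | Fiona | Export error
Stale cache   | Chris | NULL        
Crash on save | Chris | Export error
Login fails   | NULL  | NULL        
Missing icon  | Nate  | Stale cache 


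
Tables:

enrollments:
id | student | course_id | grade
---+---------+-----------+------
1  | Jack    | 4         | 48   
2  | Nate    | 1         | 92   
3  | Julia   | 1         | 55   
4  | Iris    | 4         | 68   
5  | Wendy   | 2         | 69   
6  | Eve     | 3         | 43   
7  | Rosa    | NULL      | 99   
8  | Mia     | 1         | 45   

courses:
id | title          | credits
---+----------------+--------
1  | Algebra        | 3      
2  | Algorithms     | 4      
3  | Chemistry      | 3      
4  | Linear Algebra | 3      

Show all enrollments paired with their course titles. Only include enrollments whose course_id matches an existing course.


INNER JOIN keeps only enrollments rows whose course_id matches an id in courses. Walk through each enrollment:
  - enrollment 1 (Jack): course_id=4 -> matches Linear Algebra
  - enrollment 2 (Nate): course_id=1 -> matches Algebra
  - enrollment 3 (Julia): course_id=1 -> matches Algebra
  - enrollment 4 (Iris): course_id=4 -> matches Linear Algebra
  - enrollment 5 (Wendy): course_id=2 -> matches Algorithms
  - enrollment 6 (Eve): course_id=3 -> matches Chemistry
  - enrollment 7 (Rosa): course_id=NULL, no match -> dropped
  - enrollment 8 (Mia): course_id=1 -> matches Algebra
So 1 of 8 rows is dropped.

SQL:
SELECT a.student, b.title AS course
FROM enrollments a
INNER JOIN courses b ON a.course_id = b.id

Result:
student | course        
--------+---------------
Jack    | Linear Algebra
Nate    | Algebra       
Julia   | Algebra       
Iris    | Linear Algebra
Wendy   | Algorithms    
Eve     | Chemistry     
Mia     | Algebra       


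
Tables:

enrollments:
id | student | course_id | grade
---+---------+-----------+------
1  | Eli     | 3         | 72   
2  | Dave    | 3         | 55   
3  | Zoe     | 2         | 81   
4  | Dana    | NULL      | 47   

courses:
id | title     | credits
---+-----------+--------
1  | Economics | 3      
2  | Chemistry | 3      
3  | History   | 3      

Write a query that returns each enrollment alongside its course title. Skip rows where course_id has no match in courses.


INNER JOIN keeps only enrollments rows whose course_id matches an id in courses. Walk through each enrollment:
  - enrollment 1 (Eli): course_id=3 -> matches History
  - enrollment 2 (Dave): course_id=3 -> matches History
  - enrollment 3 (Zoe): course_id=2 -> matches Chemistry
  - enrollment 4 (Dana): course_id=NULL, no match -> dropped
So 1 of 4 rows is dropped.

SQL:
SELECT a.student, b.title AS course
FROM enrollments a
INNER JOIN courses b ON a.course_id = b.id

Result:
student | course   
--------+----------
Eli     | History  
Dave    | History  
Zoe     | Chemistry


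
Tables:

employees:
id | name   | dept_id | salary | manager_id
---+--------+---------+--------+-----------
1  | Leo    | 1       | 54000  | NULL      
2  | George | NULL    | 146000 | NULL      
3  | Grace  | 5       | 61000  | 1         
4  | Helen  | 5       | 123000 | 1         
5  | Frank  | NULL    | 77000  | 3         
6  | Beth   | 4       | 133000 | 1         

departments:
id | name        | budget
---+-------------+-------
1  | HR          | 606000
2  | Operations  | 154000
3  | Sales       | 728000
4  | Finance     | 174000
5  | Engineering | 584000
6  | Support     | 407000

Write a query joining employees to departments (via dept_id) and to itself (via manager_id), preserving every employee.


Two LEFT JOINs from the same base table employees: one to departments via dept_id, one to employees itself via manager_id. Both are LEFT so every employee is preserved.
Match against departments:
  - employee 1 (Leo): dept_id=1 -> matches HR
  - employee 2 (George): dept_id=NULL, no match -> kept with NULL
  - employee 3 (Grace): dept_id=5 -> matches Engineering
  - employee 4 (Helen): dept_id=5 -> matches Engineering
  - employee 5 (Frank): dept_id=NULL, no match -> kept with NULL
  - employee 6 (Beth): dept_id=4 -> matches Finance
Match against employees (self):
  - employee 1 (Leo): manager_id=NULL -> NULL
  - employee 2 (George): manager_id=NULL -> NULL
  - employee 3 (Grace): manager_id=1 -> Leo
  - employee 4 (Helen): manager_id=1 -> Leo
  - employee 5 (Frank): manager_id=3 -> Grace
  - employee 6 (Beth): manager_id=1 -> Leo

SQL:
SELECT a.name, b.name AS department, c.name AS manager
FROM employees a
LEFT JOIN departments b ON a.dept_id = b.id
LEFT JOIN employees c ON a.manager_id = c.id

Result:
name   | department  | manager
-------+-------------+--------
Leo    | HR          | NULL   
George | NULL        | NULL   
Grace  | Engineering | Leo    
Helen  | Engineering | Leo    
Frank  | NULL        | Grace  
Beth   | Finance     | Leo    


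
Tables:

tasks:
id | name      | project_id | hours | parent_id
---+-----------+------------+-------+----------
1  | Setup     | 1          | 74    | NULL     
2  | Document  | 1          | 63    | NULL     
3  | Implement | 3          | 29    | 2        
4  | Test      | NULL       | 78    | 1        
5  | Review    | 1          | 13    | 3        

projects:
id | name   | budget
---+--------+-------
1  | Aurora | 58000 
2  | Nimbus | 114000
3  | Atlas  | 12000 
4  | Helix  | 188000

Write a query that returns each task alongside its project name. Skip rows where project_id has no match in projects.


INNER JOIN keeps only tasks rows whose project_id matches an id in projects. Walk through each task:
  - task 1 (Setup): project_id=1 -> matches Aurora
  - task 2 (Document): project_id=1 -> matches Aurora
  - task 3 (Implement): project_id=3 -> matches Atlas
  - task 4 (Test): project_id=NULL, no match -> dropped
  - task 5 (Review): project_id=1 -> matches Aurora
So 1 of 5 rows is dropped.

SQL:
SELECT a.name, b.name AS project
FROM tasks a
INNER JOIN projects b ON a.project_id = b.id

Result:
name      | project
----------+--------
Setup     | Aurora 
Document  | Aurora 
Implement | Atlas  
Review    | Aurora 


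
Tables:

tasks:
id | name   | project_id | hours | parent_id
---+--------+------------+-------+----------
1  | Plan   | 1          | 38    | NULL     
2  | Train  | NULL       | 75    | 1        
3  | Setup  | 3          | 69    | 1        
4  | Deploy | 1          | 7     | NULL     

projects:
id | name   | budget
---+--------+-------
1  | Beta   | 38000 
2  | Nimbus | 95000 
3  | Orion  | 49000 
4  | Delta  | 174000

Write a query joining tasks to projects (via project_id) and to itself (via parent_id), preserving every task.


Two LEFT JOINs from the same base table tasks: one to projects via project_id, one to tasks itself via parent_id. Both are LEFT so every task is preserved.
Match against projects:
  - task 1 (Plan): project_id=1 -> matches Beta
  - task 2 (Train): project_id=NULL, no match -> kept with NULL
  - task 3 (Setup): project_id=3 -> matches Orion
  - task 4 (Deploy): project_id=1 -> matches Beta
Match against tasks (self):
  - task 1 (Plan): parent_id=NULL -> NULL
  - task 2 (Train): parent_id=1 -> Plan
  - task 3 (Setup): parent_id=1 -> Plan
  - task 4 (Deploy): parent_id=NULL -> NULL

SQL:
SELECT a.name, b.name AS project, c.name AS parent
FROM tasks a
LEFT JOIN projects b ON a.project_id = b.id
LEFT JOIN tasks c ON a.parent_id = c.id

Result:
name   | project | parent
-------+---------+-------
Plan   | Beta    | NULL  
Train  | NULL    | Plan  
Setup  | Orion   | Plan  
Deploy | Beta    | NULL  


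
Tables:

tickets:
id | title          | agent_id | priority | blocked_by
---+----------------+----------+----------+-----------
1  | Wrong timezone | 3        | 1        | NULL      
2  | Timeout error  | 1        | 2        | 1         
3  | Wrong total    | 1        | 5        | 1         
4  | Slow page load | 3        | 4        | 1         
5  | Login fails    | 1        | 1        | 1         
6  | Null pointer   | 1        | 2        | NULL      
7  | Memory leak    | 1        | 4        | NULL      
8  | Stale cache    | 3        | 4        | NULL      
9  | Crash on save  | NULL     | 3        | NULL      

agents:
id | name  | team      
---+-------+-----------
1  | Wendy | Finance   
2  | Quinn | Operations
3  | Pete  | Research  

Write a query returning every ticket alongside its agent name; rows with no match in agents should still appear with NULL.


LEFT JOIN keeps every row from tickets (the left table); where agent_id has no match in agents, the agent columns become NULL. Walk through each ticket:
  - ticket 1 (Wrong timezone): agent_id=3 -> matches Pete
  - ticket 2 (Timeout error): agent_id=1 -> matches Wendy
  - ticket 3 (Wrong total): agent_id=1 -> matches Wendy
  - ticket 4 (Slow page load): agent_id=3 -> matches Pete
  - ticket 5 (Login fails): agent_id=1 -> matches Wendy
  - ticket 6 (Null pointer): agent_id=1 -> matches Wendy
  - ticket 7 (Memory leak): agent_id=1 -> matches Wendy
  - ticket 8 (Stale cache): agent_id=3 -> matches Pete
  - ticket 9 (Crash on save): agent_id=NULL, no match -> kept with NULL
All 9 rows appear; 1 has NULL agent.

SQL:
SELECT a.title, b.name AS agent
FROM tickets a
LEFT JOIN agents b ON a.agent_id = b.id

Result:
title          | agent
---------------+------
Wrong timezone | Pete 
Timeout error  | Wendy
Wrong total    | Wendy
Slow page load | Pete 
Login fails    | Wendy
Null pointer   | Wendy
Memory leak    | Wendy
Stale cache    | Pete 
Crash on save  | NULL 
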